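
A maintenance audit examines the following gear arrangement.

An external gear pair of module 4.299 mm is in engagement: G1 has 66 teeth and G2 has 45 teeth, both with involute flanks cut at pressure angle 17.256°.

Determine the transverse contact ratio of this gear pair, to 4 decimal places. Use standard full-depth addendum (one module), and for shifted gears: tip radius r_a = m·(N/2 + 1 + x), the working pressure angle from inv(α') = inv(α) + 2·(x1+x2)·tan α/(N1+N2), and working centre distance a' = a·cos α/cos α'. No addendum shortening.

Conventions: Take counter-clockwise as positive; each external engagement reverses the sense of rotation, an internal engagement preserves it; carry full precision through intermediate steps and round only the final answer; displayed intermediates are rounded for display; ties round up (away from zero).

class = single-mesh tooth geometry [involute pair 66T × 45T, m = 4.299]
base radii: r_b1 = 135.481408, r_b2 = 92.373687
tip radii: r_a1 = 146.166000, r_a2 = 101.026500
no profile shift: α' = α, a' = a
action lengths: √(r_a1²−r_b1²) = 54.856974, √(r_a2²−r_b2²) = 40.907891
base pitch p_b = π·m·cos α = 12.897800
CR = (54.856974 + 40.907891 − 238.594500·sin 17.25600°)/12.897800 = 1.937370
contact ratio ≈ 1.9374

1.9374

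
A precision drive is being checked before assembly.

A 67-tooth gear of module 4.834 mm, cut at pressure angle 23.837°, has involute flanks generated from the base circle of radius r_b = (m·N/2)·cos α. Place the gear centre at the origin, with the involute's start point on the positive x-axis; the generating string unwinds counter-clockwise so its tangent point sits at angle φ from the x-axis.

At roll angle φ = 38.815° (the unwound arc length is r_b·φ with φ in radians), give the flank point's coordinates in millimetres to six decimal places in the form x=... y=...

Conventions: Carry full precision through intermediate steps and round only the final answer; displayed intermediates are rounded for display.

x=178.314059 y=14.658020

class = single-mesh tooth geometry [base-circle involute, m = 4.834, 67T]
pitch radius r_p = m·N/2 = 4.834·67/2 = 161.939000
base radius r_b = r_p·cos α = 161.939000·cos 23.837° = 148.125422
roll angle φ = 38.815° = 0.67744955 rad
x = r_b·(cos φ + φ·sin φ) = 178.314059
y = r_b·(sin φ − φ·cos φ) = 14.658020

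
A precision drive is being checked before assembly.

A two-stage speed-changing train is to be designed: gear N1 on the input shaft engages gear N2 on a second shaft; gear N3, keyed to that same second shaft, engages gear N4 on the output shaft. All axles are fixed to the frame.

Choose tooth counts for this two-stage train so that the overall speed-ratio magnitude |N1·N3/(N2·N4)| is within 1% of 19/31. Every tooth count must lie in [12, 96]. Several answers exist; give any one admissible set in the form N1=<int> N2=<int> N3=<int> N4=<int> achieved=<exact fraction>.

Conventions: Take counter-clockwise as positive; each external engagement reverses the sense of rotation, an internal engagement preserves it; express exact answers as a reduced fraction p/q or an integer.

N1=12 N2=31 N3=19 N4=12 achieved=19/31

2-stage fixed-axis compound train for ratio 19/31
target = 19/31 in lowest terms: an exact hit needs N1·N3 = k·19 and N2·N4 = k·31 for one integer k, every count in [12, 96]; additionally prefer no 1:1 stage (N1 ≠ N2, N3 ≠ N4)
k = 1…11: no 1:1-free in-range split of k·19 and k·31 into factor pairs; take k = 12
k = 12: N1·N3 = 228 = 12·19, N2·N4 = 372 = 31·12
achieved = 12·19/(31·12) = 19/31; |achieved − target| = 0 ≤ 19/3100 ✓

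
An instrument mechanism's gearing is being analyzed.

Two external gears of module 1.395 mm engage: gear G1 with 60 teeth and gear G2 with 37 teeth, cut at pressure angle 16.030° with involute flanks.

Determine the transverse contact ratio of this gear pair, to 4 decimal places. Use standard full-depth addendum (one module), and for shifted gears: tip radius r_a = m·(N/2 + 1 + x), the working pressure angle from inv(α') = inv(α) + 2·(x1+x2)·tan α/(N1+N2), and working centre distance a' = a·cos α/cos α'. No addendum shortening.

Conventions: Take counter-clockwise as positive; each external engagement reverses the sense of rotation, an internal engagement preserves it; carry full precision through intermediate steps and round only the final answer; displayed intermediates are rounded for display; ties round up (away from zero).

1.9867

class = single-mesh tooth geometry [involute pair 60T × 37T, m = 1.395]
base radii: r_b1 = 40.222757, r_b2 = 24.804033
tip radii: r_a1 = 43.245000, r_a2 = 27.202500
no profile shift: α' = α, a' = a
action lengths: √(r_a1²−r_b1²) = 15.882691, √(r_a2²−r_b2²) = 11.168525
base pitch p_b = π·m·cos α = 4.212117
CR = (15.882691 + 11.168525 − 67.657500·sin 16.03000°)/4.212117 = 1.986704
contact ratio ≈ 1.9867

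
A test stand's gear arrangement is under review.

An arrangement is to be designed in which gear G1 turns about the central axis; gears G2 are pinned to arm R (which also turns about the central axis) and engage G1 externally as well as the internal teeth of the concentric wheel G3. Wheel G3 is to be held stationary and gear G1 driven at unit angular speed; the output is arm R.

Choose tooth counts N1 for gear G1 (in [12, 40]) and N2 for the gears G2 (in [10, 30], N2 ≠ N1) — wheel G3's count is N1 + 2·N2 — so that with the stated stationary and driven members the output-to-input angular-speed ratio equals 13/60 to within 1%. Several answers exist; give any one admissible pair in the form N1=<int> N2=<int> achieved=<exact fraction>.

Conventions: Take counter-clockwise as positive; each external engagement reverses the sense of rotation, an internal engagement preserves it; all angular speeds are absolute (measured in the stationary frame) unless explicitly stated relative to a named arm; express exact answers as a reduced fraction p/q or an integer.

N1=13 N2=17 achieved=13/60

planetary set to be sized for 13/60 (Willis relation)
Willis with ω_ring = 0: ω_arm/ω_sun = N1/(N1+N3); set equal to 13/60  ⇒  N3/N1 = 1/(13/60) − 1 = 47/13
N3 = N1 + 2·N2  ⇒  N2/N1 = (N3/N1 − 1)/2 = (47/13 − 1)/2 = 17/13
smallest multiple with N1 ≥ 12 and N2 ≥ 10: k = 1  ⇒  N1 = 1·13 = 13, N2 = 1·17 = 17 (N1 ≤ 40, N2 ≤ 30, N2 ≠ N1 ✓), N3 = 13 + 2·17 = 47
check: N1/(N1+N3) with N1 = 13, N3 = 47 gives 13/60; |achieved − target| = 0 ≤ 13/6000 ✓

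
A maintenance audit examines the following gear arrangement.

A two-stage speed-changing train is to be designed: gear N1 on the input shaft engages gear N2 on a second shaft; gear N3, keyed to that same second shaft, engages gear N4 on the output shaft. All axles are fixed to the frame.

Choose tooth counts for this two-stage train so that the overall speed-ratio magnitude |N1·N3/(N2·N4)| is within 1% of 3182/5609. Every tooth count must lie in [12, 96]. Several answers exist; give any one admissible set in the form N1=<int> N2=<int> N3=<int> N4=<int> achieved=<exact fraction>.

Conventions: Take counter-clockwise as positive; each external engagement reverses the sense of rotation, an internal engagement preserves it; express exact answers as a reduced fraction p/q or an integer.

N1=37 N2=71 N3=86 N4=79 achieved=3182/5609

2-stage fixed-axis compound train for ratio 3182/5609
target = 3182/5609 in lowest terms: an exact hit needs N1·N3 = k·3182 and N2·N4 = k·5609 for one integer k, every count in [12, 96]; additionally prefer no 1:1 stage (N1 ≠ N2, N3 ≠ N4)
k = 1: N1·N3 = 3182 = 37·86, N2·N4 = 5609 = 71·79
achieved = 37·86/(71·79) = 3182/5609; |achieved − target| = 0 ≤ 1591/280450 ✓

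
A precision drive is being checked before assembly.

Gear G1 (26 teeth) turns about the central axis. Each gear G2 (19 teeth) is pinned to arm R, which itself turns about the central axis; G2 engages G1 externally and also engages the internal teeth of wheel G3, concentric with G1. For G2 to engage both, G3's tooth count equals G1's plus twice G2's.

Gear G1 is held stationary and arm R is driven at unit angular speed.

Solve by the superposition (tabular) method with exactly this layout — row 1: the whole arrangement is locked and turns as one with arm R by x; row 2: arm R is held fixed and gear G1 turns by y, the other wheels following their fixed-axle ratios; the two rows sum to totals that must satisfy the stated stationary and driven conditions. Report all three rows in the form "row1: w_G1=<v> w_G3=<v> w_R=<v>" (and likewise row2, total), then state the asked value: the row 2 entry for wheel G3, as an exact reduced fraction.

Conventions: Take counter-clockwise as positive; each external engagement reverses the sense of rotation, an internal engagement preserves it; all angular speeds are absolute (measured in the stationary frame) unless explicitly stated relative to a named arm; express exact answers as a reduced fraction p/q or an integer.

class = planetary set [G3 = 26+2·19 = 64; Willis about the carrier]
row 1: whole set turns with the arm by x
row 2 — arm fixed, fixed-axis ratios: sun y, ring −(26/64)·y, arm 0
boundary: total ω_sun = x + y = 0 and total ω_arm = x = 1  ⇒  y = -1, x = 1
row 2 ring = −(26/64)·(-1) = 13/32
totals (row 1 + row 2): sun 1 + (-1) = 0, ring 1 + 13/32 = 45/32, arm 1 + 0 = 1
asked cell (row2, ring) = 13/32

row1: w_G1=1 w_G3=1 w_R=1
row2: w_G1=-1 w_G3=13/32 w_R=0
total: w_G1=0 w_G3=45/32 w_R=1
asked value: 13/32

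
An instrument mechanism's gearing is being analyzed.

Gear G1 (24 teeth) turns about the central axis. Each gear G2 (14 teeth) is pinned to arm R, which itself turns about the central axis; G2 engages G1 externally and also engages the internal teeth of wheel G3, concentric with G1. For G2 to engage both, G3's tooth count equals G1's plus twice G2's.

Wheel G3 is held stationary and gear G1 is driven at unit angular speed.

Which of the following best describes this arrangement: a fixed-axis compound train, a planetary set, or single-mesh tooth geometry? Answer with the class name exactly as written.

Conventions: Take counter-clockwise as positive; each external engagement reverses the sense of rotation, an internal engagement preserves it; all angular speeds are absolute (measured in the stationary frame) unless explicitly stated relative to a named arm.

planetary set

recognized (axles ride arm R): planetary set, 24/14/52 teeth
classification: planetary set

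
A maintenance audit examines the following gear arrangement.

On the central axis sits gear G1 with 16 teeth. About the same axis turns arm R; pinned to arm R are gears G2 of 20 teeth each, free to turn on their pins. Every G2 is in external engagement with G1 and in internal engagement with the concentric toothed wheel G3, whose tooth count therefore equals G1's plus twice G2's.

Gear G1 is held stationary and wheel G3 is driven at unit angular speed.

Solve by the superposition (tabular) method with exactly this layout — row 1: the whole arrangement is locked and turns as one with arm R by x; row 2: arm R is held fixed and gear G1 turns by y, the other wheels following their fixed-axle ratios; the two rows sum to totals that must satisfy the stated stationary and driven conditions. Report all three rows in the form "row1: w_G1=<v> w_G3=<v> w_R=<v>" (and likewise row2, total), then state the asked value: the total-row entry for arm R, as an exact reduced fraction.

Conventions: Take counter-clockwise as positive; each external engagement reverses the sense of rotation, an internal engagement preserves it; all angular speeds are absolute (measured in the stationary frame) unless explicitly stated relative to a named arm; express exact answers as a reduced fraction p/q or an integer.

row1: w_G1=7/9 w_G3=7/9 w_R=7/9
row2: w_G1=-7/9 w_G3=2/9 w_R=0
total: w_G1=0 w_G3=1 w_R=7/9
asked value: 7/9

planetary set (16T centre, 20T on arm, 56T internal) — Willis relation
row 1 (train locked, turned with arm): all members turn x
superposition row 2 [arm held]: sun y, ring −(16/56)·y, arm 0
boundary: total ω_sun = x + y = 0 and total ω_ring = x − (16/56)·y = 1  ⇒  y = -7/9, x = 7/9
row 2 ring = −(16/56)·(-7/9) = 2/9
totals (row 1 + row 2): sun 7/9 + (-7/9) = 0, ring 7/9 + 2/9 = 1, arm 7/9 + 0 = 7/9
asked cell (total, arm) = 7/9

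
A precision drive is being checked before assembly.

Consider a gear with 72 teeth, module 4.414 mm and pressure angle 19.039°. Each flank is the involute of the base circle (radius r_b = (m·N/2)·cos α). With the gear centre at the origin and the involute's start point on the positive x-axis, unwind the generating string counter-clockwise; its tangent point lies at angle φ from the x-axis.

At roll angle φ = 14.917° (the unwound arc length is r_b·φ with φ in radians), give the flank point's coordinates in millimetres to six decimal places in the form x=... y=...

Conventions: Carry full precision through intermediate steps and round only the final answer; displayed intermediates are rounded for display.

topology: single-mesh involute geometry — m = 4.414, N = 72
pitch radius r_p = m·N/2 = 4.414·72/2 = 158.904000
base radius r_b = r_p·cos α = 158.904000·cos 19.039° = 150.211435
roll angle φ = 14.917° = 0.26035076 rad
x = r_b·(cos φ + φ·sin φ) = 155.216346
y = r_b·(sin φ − φ·cos φ) = 0.877630

x=155.216346 y=0.877630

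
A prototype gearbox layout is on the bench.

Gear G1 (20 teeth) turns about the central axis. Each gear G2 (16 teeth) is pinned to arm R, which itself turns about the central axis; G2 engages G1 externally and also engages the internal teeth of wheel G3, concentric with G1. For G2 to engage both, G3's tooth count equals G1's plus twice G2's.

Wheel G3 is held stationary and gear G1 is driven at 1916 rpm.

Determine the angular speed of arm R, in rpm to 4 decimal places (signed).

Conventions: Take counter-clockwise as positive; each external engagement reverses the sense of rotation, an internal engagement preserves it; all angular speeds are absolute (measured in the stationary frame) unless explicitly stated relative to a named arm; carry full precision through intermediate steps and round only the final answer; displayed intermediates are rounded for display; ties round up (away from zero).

+532.2222 rpm

class = planetary set [G3 = 20+2·16 = 52; Willis about the carrier]
normalise by the input: solve with ω_sun = 1, then scale by 1916 rpm
ring teeth: 20 + 2·16 = 52
20(ω_sun−ω_arm) = −52(ω_ring−ω_arm),  ω_ring = 0, ω_sun = 1
20(1−ω_arm) = −52(0−ω_arm)  ⇒  72·ω_arm = 20  ⇒  ω_arm = 5/18
scale: ω_arm = 5/18 × 1916 rpm = +532.2222 rpm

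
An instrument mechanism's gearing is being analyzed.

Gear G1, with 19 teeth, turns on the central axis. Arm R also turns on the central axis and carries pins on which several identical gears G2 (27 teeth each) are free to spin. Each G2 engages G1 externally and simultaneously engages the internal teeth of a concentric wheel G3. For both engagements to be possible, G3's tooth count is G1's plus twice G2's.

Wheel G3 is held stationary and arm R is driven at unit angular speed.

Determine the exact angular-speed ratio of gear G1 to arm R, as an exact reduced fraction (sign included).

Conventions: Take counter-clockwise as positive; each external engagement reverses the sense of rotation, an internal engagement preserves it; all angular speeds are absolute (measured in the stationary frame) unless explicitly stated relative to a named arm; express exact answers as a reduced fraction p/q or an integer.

class = planetary set [G3 = 19+2·27 = 73; Willis about the carrier]
ring teeth: 19 + 2·27 = 73
19(ω_sun−ω_arm) = −73(ω_ring−ω_arm),  ω_ring = 0, ω_arm = 1
ω_sun = 1 − (73/19)(0−1) = 92/19
ω_out/ω_in = 92/19

92/19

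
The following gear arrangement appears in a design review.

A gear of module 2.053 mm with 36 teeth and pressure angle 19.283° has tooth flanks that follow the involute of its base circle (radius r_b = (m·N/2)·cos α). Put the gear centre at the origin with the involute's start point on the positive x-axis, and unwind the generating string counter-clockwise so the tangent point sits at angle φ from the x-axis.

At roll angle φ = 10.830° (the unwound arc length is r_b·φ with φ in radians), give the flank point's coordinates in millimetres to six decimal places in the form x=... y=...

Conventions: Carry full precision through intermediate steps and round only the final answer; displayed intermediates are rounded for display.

x=35.498404 y=0.078240

class = single-mesh tooth geometry [base-circle involute, m = 2.053, 36T]
pitch radius r_p = m·N/2 = 2.053·36/2 = 36.954000
base radius r_b = r_p·cos α = 36.954000·cos 19.283° = 34.880843
roll angle φ = 10.830° = 0.18901916 rad
x = r_b·(cos φ + φ·sin φ) = 35.498404
y = r_b·(sin φ − φ·cos φ) = 0.078240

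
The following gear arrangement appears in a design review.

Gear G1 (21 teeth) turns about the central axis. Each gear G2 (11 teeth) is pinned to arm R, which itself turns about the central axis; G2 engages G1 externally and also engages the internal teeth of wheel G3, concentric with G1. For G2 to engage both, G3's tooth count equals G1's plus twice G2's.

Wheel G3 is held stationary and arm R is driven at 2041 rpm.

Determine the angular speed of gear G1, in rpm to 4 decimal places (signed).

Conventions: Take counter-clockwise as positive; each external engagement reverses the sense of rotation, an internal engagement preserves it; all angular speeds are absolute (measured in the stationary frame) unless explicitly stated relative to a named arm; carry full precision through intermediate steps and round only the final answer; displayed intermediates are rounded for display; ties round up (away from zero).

recognized (axles ride arm R): planetary set, 21/11/43 teeth
normalise by the input: solve with ω_arm = 1, then scale by 2041 rpm
ring teeth: 21 + 2·11 = 43
21(ω_sun−ω_arm) = −43(ω_ring−ω_arm),  ω_ring = 0, ω_arm = 1
ω_sun = 1 − (43/21)(0−1) = 64/21
scale: ω_sun = 64/21 × 2041 rpm = +6220.1905 rpm

+6220.1905 rpm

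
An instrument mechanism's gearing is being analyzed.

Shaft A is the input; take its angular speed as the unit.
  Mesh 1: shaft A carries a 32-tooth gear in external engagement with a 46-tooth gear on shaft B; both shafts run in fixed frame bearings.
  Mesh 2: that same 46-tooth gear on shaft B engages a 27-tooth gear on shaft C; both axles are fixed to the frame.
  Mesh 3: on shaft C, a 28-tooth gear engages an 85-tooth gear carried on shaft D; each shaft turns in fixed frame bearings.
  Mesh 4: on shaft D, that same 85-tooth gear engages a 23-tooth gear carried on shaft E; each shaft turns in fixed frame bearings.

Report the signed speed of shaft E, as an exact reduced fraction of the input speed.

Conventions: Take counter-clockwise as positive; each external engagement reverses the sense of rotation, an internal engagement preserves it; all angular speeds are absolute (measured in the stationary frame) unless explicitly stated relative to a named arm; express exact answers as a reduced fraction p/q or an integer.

4-mesh fixed-axis compound train (all bearings frame-fixed)
mesh 1 [32T→46T]: |ω|/ω_in = 1×32/46 = 16/23, sense flips to −
mesh 2 [46T→27T]: |ω|/ω_in = (16/23)×46/27 = 32/27, sense flips to +
mesh 3 [28T→85T]: |ω|/ω_in = (32/27)×28/85 = 896/2295, sense flips to −
mesh 4 [85T→23T]: |ω|/ω_in = (896/2295)×85/23 = 896/621, sense flips to +
signed output speed (× input speed) = 896/621

896/621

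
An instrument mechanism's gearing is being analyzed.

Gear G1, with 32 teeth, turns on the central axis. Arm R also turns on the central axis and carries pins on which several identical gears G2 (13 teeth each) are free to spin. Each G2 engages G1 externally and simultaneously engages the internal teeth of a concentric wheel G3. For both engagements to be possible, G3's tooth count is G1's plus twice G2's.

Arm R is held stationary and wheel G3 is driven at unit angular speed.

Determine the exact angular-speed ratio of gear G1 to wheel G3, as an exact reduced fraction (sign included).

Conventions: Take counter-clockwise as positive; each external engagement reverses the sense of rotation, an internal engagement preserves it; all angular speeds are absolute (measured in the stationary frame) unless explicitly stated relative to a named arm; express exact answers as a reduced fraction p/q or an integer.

-29/16

topology: planetary set — G1 32T / G2 13T / G3 58T, arm = carrier (Willis)
ring teeth: 32 + 2·13 = 58
32(ω_sun−ω_arm) = −58(ω_ring−ω_arm),  ω_arm = 0, ω_ring = 1
ω_sun = 0 − (58/32)(1−0) = -29/16
ω_out/ω_in = -29/16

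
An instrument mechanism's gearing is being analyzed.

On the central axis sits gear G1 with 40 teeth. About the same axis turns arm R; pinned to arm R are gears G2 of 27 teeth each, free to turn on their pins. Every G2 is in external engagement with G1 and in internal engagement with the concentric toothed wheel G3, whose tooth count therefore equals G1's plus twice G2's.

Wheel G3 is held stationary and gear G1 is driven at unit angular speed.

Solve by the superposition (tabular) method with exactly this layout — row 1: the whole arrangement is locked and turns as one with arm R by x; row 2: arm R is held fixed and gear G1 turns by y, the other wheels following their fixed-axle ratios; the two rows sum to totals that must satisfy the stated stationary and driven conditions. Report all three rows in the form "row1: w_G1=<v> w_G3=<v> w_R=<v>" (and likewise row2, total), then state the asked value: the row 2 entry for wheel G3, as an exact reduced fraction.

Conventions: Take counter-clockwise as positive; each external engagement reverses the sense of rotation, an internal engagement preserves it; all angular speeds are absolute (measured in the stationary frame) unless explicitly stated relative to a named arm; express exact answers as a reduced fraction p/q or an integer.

topology: planetary set — G1 40T / G2 27T / G3 94T, arm = carrier (Willis)
row 1: whole set turns with the arm by x
row 2: sun turns y, ring = −(40/94)·y, arm 0
boundary: total ω_ring = x − (40/94)·y = 0 and total ω_sun = x + y = 1  ⇒  y = 47/67, x = 20/67
row 2 ring = −(40/94)·47/67 = -20/67
totals (row 1 + row 2): sun 20/67 + 47/67 = 1, ring 20/67 + (-20/67) = 0, arm 20/67 + 0 = 20/67
asked cell (row2, ring) = -20/67

row1: w_G1=20/67 w_G3=20/67 w_R=20/67
row2: w_G1=47/67 w_G3=-20/67 w_R=0
total: w_G1=1 w_G3=0 w_R=20/67
asked value: -20/67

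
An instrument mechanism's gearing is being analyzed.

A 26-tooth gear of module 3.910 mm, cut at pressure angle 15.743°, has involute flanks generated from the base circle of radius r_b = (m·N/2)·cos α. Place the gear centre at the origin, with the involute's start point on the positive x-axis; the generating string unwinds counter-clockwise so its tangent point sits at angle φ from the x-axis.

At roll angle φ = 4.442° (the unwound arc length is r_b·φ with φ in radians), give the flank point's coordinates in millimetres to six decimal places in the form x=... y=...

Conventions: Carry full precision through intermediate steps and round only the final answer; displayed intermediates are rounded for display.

class = single-mesh tooth geometry [base-circle involute, m = 3.910, 26T]
pitch radius r_p = m·N/2 = 3.910·26/2 = 50.830000
base radius r_b = r_p·cos α = 50.830000·cos 15.743° = 48.923285
roll angle φ = 4.442° = 0.07752753 rad
x = r_b·(cos φ + φ·sin φ) = 49.070091
y = r_b·(sin φ − φ·cos φ) = 0.007595

x=49.070091 y=0.007595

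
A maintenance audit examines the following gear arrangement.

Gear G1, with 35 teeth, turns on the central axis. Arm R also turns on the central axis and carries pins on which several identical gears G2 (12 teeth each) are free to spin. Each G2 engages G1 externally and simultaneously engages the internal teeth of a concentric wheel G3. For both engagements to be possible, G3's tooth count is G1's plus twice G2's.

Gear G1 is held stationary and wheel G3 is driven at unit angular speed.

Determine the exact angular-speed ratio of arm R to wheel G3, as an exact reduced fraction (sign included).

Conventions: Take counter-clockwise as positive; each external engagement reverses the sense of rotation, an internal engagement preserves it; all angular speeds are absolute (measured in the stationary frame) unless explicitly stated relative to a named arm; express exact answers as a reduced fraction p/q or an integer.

class = planetary set [G3 = 35+2·12 = 59; Willis about the carrier]
ring teeth: 35 + 2·12 = 59
35(ω_sun−ω_arm) = −59(ω_ring−ω_arm),  ω_sun = 0, ω_ring = 1
35(0−ω_arm) = −59(1−ω_arm)  ⇒  94·ω_arm = 59  ⇒  ω_arm = 59/94
ω_out/ω_in = 59/94

59/94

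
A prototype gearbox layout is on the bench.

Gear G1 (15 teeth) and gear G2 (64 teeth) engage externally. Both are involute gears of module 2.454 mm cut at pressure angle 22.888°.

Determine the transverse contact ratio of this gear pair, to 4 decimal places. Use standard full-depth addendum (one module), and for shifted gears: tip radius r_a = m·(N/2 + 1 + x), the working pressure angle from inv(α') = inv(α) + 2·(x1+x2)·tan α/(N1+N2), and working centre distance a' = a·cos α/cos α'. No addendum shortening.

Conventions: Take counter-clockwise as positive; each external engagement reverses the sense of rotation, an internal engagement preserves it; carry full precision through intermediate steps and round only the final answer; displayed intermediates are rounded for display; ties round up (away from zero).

1.5261

class = single-mesh tooth geometry [involute pair 15T × 64T, m = 2.454]
base radii: r_b1 = 16.955917, r_b2 = 72.345246
tip radii: r_a1 = 20.859000, r_a2 = 80.982000
no profile shift: α' = α, a' = a
action lengths: √(r_a1²−r_b1²) = 12.148858, √(r_a2²−r_b2²) = 36.390242
base pitch p_b = π·m·cos α = 7.102478
CR = (12.148858 + 36.390242 − 96.933000·sin 22.88800°)/7.102478 = 1.526066
contact ratio ≈ 1.5261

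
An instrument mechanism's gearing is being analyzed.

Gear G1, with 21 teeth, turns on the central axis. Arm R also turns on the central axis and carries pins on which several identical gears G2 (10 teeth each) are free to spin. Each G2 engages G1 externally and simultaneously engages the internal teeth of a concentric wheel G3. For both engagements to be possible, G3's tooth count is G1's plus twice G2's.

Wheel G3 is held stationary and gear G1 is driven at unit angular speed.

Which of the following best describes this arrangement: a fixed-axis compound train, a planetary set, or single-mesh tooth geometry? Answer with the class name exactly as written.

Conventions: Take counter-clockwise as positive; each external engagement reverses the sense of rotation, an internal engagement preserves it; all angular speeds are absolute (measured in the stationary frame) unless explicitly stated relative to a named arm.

planetary set (21T centre, 10T on arm, 41T internal) — Willis relation
classification: planetary set

planetary set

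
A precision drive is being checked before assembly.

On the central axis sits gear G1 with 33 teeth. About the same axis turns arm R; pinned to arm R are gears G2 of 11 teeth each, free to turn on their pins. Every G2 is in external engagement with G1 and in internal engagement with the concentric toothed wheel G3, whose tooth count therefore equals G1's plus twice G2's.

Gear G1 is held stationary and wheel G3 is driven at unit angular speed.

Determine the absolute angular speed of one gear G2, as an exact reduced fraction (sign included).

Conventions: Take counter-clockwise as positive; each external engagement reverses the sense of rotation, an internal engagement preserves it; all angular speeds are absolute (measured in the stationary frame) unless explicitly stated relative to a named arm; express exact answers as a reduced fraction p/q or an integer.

class = planetary set [G3 = 33+2·11 = 55; Willis about the carrier]
ring teeth: 33 + 2·11 = 55
33(ω_sun−ω_arm) = −55(ω_ring−ω_arm),  ω_sun = 0, ω_ring = 1
33(0−ω_arm) = −55(1−ω_arm)  ⇒  88·ω_arm = 55  ⇒  ω_arm = 5/8
sun–planet mesh: 33·(0−5/8) = −11·(ω_p−ω_arm)  ⇒  ω_p−ω_arm = 15/8
ω_p = 5/8 + 15/8 = 5/2
exact speed ratio = 5/2

5/2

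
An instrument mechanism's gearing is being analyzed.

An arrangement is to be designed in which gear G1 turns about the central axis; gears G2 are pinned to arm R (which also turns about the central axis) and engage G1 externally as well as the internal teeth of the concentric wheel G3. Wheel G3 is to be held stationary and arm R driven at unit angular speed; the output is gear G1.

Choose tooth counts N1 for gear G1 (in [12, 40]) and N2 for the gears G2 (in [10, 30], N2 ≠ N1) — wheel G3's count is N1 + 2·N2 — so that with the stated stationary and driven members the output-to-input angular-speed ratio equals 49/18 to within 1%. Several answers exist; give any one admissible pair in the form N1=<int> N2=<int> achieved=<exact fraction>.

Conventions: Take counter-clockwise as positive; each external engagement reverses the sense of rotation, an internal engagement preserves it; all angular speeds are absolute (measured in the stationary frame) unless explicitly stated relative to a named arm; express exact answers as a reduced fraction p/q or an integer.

N1=36 N2=13 achieved=49/18

topology: planetary set — design target 49/18, arm = carrier (Willis)
Willis with ω_ring = 0: ω_sun/ω_arm = (N1+N3)/N1; set equal to 49/18  ⇒  N3/N1 = 49/18 − 1 = 31/18
N3 = N1 + 2·N2  ⇒  N2/N1 = (N3/N1 − 1)/2 = (31/18 − 1)/2 = 13/36
smallest multiple with N1 ≥ 12 and N2 ≥ 10: k = 1  ⇒  N1 = 1·36 = 36, N2 = 1·13 = 13 (N1 ≤ 40, N2 ≤ 30, N2 ≠ N1 ✓), N3 = 36 + 2·13 = 62
check: (N1+N3)/N1 with N1 = 36, N3 = 62 gives 49/18; |achieved − target| = 0 ≤ 49/1800 ✓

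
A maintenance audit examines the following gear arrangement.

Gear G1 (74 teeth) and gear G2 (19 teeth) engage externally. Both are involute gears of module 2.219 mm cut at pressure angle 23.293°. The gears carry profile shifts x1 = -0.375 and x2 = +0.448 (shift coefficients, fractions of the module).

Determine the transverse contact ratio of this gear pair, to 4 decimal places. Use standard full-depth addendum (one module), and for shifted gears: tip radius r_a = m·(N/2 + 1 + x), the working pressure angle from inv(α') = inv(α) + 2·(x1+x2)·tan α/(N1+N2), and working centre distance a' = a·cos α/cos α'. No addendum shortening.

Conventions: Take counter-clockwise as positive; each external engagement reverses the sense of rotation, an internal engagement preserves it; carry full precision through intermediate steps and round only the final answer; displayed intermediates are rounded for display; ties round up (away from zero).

topology: single-mesh involute geometry — m = 2.219, 74T/19T pair
base radii: r_b1 = 75.411170, r_b2 = 19.362328
tip radii: r_a1 = 83.489875, r_a2 = 24.293612
inv(α') = inv(23.293°) + 2·(-0.375+0.448)·tan α/(74+19) = 0.02465955  ⇒  α' = 23.49986°
a' = a·cos α / cos α' = 103.1835·cos 23.293°/cos 23.49986° = 103.344810
action lengths: √(r_a1²−r_b1²) = 35.828963, √(r_a2²−r_b2²) = 14.672418
base pitch p_b = π·m·cos α = 6.403005
CR = (35.828963 + 14.672418 − 103.344810·sin 23.49986°)/6.403005 = 1.451344
contact ratio ≈ 1.4513

1.4513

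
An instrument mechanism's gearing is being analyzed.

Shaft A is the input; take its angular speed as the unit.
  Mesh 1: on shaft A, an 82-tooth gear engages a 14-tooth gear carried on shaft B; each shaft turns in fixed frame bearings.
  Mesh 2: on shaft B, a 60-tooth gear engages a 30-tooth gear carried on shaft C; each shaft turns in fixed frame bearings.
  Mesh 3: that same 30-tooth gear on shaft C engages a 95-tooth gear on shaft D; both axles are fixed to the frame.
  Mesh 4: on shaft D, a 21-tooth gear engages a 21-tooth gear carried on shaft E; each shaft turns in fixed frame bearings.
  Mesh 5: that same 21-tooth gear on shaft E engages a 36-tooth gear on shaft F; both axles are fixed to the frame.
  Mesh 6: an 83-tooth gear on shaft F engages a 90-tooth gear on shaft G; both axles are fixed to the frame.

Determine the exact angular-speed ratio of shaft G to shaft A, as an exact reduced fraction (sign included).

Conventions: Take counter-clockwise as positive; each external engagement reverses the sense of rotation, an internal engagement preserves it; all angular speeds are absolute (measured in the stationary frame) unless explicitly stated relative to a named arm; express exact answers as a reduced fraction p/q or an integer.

class = fixed-axis compound train [6 meshes; 6 ratios multiply, 6 sense flips]
mesh 1 [82T→14T]: running ratio 41/7, sense −
mesh 2 [60T→30T]: running ratio 82/7, sense +
mesh 3 [30T→95T]: running ratio 492/133, sense −
mesh 4 [21T→21T]: running ratio 492/133, sense +
mesh 5 [21T→36T]: running ratio 41/19, sense −
mesh 6 [83T→90T]: running ratio 3403/1710, sense +
ω_out/ω_in = 3403/1710

3403/1710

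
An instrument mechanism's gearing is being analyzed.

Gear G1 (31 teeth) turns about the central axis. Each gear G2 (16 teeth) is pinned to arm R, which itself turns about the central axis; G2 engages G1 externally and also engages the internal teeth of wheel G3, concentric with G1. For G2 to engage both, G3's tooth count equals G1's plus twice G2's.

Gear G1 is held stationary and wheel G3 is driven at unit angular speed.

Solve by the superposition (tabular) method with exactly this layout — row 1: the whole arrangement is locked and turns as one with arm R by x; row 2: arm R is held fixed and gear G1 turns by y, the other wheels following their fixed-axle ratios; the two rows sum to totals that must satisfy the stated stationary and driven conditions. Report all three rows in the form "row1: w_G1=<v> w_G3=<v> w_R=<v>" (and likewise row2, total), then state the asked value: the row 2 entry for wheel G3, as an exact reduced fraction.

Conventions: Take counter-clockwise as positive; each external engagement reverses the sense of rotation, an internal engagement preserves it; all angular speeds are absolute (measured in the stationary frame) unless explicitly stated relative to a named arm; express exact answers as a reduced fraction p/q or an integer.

row1: w_G1=63/94 w_G3=63/94 w_R=63/94
row2: w_G1=-63/94 w_G3=31/94 w_R=0
total: w_G1=0 w_G3=1 w_R=63/94
asked value: 31/94

topology: planetary set — G1 31T / G2 16T / G3 63T, arm = carrier (Willis)
row 1 (train locked, turned with arm): all members turn x
row 2 — arm fixed, fixed-axis ratios: sun y, ring −(31/63)·y, arm 0
boundary: total ω_sun = x + y = 0 and total ω_ring = x − (31/63)·y = 1  ⇒  y = -63/94, x = 63/94
row 2 ring = −(31/63)·(-63/94) = 31/94
totals (row 1 + row 2): sun 63/94 + (-63/94) = 0, ring 63/94 + 31/94 = 1, arm 63/94 + 0 = 63/94
asked cell (row2, ring) = 31/94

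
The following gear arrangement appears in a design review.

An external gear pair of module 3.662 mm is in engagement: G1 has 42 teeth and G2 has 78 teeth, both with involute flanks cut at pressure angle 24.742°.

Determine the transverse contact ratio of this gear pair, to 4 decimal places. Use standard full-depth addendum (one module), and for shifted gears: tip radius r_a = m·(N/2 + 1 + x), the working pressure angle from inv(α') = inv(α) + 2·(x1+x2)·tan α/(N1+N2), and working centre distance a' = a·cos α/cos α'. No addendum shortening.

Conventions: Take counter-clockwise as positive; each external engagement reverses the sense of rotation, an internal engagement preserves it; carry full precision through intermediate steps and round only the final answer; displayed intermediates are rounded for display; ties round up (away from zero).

1.5560

single-mesh involute tooth geometry (42T engaging 78T at module 3.662)
base radii: r_b1 = 69.842521, r_b2 = 129.707539
tip radii: r_a1 = 80.564000, r_a2 = 146.480000
no profile shift: α' = α, a' = a
action lengths: √(r_a1²−r_b1²) = 40.156946, √(r_a2²−r_b2²) = 68.061330
base pitch p_b = π·m·cos α = 10.448417
CR = (40.156946 + 68.061330 − 219.720000·sin 24.74200°)/10.448417 = 1.556046
contact ratio ≈ 1.5560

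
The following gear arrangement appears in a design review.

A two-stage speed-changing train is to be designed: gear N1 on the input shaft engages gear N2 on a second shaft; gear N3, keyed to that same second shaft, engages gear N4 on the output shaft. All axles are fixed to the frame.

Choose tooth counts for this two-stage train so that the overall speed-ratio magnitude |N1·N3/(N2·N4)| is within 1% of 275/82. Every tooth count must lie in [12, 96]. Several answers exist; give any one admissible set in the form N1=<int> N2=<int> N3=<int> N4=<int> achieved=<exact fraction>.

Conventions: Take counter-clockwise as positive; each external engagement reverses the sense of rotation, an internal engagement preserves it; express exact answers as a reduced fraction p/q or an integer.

N1=22 N2=12 N3=75 N4=41 achieved=275/82

topology: fixed-axis compound train — 2 stages, target 275/82
target = 275/82 in lowest terms: an exact hit needs N1·N3 = k·275 and N2·N4 = k·82 for one integer k, every count in [12, 96]; additionally prefer no 1:1 stage (N1 ≠ N2, N3 ≠ N4)
k = 1…5: no 1:1-free in-range split of k·275 and k·82 into factor pairs; take k = 6
k = 6: N1·N3 = 1650 = 22·75, N2·N4 = 492 = 12·41
achieved = 22·75/(12·41) = 275/82; |achieved − target| = 0 ≤ 11/328 ✓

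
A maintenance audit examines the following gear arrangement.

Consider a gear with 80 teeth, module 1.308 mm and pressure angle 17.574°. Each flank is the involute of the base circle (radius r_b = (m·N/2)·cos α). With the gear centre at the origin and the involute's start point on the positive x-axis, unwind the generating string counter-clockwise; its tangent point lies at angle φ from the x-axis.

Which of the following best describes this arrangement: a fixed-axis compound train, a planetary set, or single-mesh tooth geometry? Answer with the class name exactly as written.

single-mesh tooth geometry

single-mesh involute tooth geometry (80T wheel at module 1.308)
classification: single-mesh tooth geometry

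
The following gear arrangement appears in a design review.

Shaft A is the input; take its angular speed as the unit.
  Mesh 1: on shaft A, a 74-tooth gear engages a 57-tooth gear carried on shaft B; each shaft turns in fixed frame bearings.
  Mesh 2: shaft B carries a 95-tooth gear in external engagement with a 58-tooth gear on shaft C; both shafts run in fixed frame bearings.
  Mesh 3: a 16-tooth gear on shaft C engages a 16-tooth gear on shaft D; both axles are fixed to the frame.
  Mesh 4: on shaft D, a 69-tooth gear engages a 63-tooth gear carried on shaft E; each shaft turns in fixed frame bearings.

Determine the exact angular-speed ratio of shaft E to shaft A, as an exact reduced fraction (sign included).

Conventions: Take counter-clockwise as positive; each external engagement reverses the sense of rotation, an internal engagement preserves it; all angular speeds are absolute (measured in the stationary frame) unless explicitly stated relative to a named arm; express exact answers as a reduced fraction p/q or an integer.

4255/1827

class = fixed-axis compound train [4 meshes; 4 ratios multiply, 4 sense flips]
mesh 1 [74T→57T]: running ratio 74/57, sense −
mesh 2 [95T→58T]: running ratio 185/87, sense +
mesh 3 [16T→16T]: running ratio 185/87, sense −
mesh 4 [69T→63T]: running ratio 4255/1827, sense +
ω_out/ω_in = 4255/1827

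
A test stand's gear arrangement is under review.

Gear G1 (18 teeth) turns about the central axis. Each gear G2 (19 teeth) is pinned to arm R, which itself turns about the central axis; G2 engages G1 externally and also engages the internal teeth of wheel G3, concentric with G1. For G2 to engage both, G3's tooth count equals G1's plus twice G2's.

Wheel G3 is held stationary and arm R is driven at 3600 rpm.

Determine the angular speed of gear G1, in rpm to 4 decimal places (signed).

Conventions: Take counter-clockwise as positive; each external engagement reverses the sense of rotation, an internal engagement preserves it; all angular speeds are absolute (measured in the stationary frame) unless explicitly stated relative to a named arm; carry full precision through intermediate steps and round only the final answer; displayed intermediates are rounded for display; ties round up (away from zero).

recognized (axles ride arm R): planetary set, 18/19/56 teeth
normalise by the input: solve with ω_arm = 1, then scale by 3600 rpm
ring teeth: 18 + 2·19 = 56
18(ω_sun−ω_arm) = −56(ω_ring−ω_arm),  ω_ring = 0, ω_arm = 1
ω_sun = 1 − (56/18)(0−1) = 37/9
scale: ω_sun = 37/9 × 3600 rpm = +14800.0000 rpm

+14800.0000 rpm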